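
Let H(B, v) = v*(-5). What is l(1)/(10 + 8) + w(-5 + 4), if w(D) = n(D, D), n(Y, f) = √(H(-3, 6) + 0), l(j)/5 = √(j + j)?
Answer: 5*√2/18 + I*√30 ≈ 0.39284 + 5.4772*I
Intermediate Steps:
H(B, v) = -5*v
l(j) = 5*√2*√j (l(j) = 5*√(j + j) = 5*√(2*j) = 5*(√2*√j) = 5*√2*√j)
n(Y, f) = I*√30 (n(Y, f) = √(-5*6 + 0) = √(-30 + 0) = √(-30) = I*√30)
w(D) = I*√30
l(1)/(10 + 8) + w(-5 + 4) = (5*√2*√1)/(10 + 8) + I*√30 = (5*√2*1)/18 + I*√30 = (5*√2)*(1/18) + I*√30 = 5*√2/18 + I*√30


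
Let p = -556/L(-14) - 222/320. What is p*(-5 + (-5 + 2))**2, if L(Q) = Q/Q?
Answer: -178142/5 ≈ -35628.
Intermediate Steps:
L(Q) = 1
p = -89071/160 (p = -556/1 - 222/320 = -556*1 - 222*1/320 = -556 - 111/160 = -89071/160 ≈ -556.69)
p*(-5 + (-5 + 2))**2 = -89071*(-5 + (-5 + 2))**2/160 = -89071*(-5 - 3)**2/160 = -89071/160*(-8)**2 = -89071/160*64 = -178142/5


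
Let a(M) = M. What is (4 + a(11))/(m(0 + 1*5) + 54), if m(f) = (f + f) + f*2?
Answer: 15/74 ≈ 0.20270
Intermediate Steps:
m(f) = 4*f (m(f) = 2*f + 2*f = 4*f)
(4 + a(11))/(m(0 + 1*5) + 54) = (4 + 11)/(4*(0 + 1*5) + 54) = 15/(4*(0 + 5) + 54) = 15/(4*5 + 54) = 15/(20 + 54) = 15/74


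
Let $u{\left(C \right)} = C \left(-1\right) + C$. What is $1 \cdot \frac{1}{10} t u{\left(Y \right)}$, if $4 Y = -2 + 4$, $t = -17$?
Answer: $0$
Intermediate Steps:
$Y = \frac{1}{2}$ ($Y = \frac{-2 + 4}{4} = \frac{1}{4} \cdot 2 = \frac{1}{2} \approx 0.5$)
$u{\left(C \right)} = 0$ ($u{\left(C \right)} = - C + C = 0$)
$1 \cdot \frac{1}{10} t u{\left(Y \right)} = 1 \cdot \frac{1}{10} \left(-17\right) 0 = \frac{1}{10} \left(-17\right) 0 = \left(- \frac{17}{10}\right) 0 = 0$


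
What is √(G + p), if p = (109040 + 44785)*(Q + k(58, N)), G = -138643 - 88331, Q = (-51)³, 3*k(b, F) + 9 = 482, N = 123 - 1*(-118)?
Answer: I*√20381013974 ≈ 1.4276e+5*I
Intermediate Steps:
N = 241 (N = 123 + 118 = 241)
k(b, F) = 473/3 (k(b, F) = -3 + (⅓)*482 = -3 + 482/3 = 473/3)
Q = -132651
G = -226974
p = -20380787000 (p = (109040 + 44785)*(-132651 + 473/3) = 153825*(-397480/3) = -20380787000)
√(G + p) = √(-226974 - 20380787000) = √(-20381013974) = I*√20381013974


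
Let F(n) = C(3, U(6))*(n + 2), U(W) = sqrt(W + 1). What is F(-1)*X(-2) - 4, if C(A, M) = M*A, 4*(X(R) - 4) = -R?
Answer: -4 + 27*sqrt(7)/2 ≈ 31.718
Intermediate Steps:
X(R) = 4 - R/4 (X(R) = 4 + (-R)/4 = 4 - R/4)
U(W) = sqrt(1 + W)
C(A, M) = A*M
F(n) = 3*sqrt(7)*(2 + n) (F(n) = (3*sqrt(1 + 6))*(n + 2) = (3*sqrt(7))*(2 + n) = 3*sqrt(7)*(2 + n))
F(-1)*X(-2) - 4 = (3*sqrt(7)*(2 - 1))*(4 - 1/4*(-2)) - 4 = (3*sqrt(7)*1)*(4 + 1/2) - 4 = (3*sqrt(7))*(9/2) - 4 = 27*sqrt(7)/2 - 4 = -4 + 27*sqrt(7)/2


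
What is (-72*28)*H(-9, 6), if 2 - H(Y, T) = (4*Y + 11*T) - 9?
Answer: 38304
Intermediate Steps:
H(Y, T) = 11 - 11*T - 4*Y (H(Y, T) = 2 - ((4*Y + 11*T) - 9) = 2 - (-9 + 4*Y + 11*T) = 2 + (9 - 11*T - 4*Y) = 11 - 11*T - 4*Y)
(-72*28)*H(-9, 6) = (-72*28)*(11 - 11*6 - 4*(-9)) = -2016*(11 - 66 + 36) = -2016*(-19) = 38304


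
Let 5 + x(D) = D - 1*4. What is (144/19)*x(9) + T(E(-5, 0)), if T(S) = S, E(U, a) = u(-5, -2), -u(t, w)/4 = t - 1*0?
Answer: 20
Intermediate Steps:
x(D) = -9 + D (x(D) = -5 + (D - 1*4) = -5 + (D - 4) = -5 + (-4 + D) = -9 + D)
u(t, w) = -4*t (u(t, w) = -4*(t - 1*0) = -4*(t + 0) = -4*t)
E(U, a) = 20 (E(U, a) = -4*(-5) = 20)
(144/19)*x(9) + T(E(-5, 0)) = (144/19)*(-9 + 9) + 20 = (144*(1/19))*0 + 20 = (144/19)*0 + 20 = 0 + 20 = 20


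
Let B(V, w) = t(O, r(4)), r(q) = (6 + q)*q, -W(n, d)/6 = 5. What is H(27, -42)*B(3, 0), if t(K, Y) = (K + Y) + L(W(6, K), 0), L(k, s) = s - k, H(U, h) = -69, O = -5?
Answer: -4485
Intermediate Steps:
W(n, d) = -30 (W(n, d) = -6*5 = -30)
r(q) = q*(6 + q)
t(K, Y) = 30 + K + Y (t(K, Y) = (K + Y) + (0 - 1*(-30)) = (K + Y) + (0 + 30) = (K + Y) + 30 = 30 + K + Y)
B(V, w) = 65 (B(V, w) = 30 - 5 + 4*(6 + 4) = 30 - 5 + 4*10 = 30 - 5 + 40 = 65)
H(27, -42)*B(3, 0) = -69*65 = -4485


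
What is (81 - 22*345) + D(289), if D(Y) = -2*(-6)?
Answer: -7497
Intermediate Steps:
D(Y) = 12
(81 - 22*345) + D(289) = (81 - 22*345) + 12 = (81 - 7590) + 12 = -7509 + 12 = -7497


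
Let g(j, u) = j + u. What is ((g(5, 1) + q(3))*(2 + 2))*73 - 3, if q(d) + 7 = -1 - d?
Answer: -1463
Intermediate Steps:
q(d) = -8 - d (q(d) = -7 + (-1 - d) = -8 - d)
((g(5, 1) + q(3))*(2 + 2))*73 - 3 = (((5 + 1) + (-8 - 1*3))*(2 + 2))*73 - 3 = ((6 + (-8 - 3))*4)*73 - 3 = ((6 - 11)*4)*73 - 3 = -5*4*73 - 3 = -20*73 - 3 = -1460 - 3 = -1463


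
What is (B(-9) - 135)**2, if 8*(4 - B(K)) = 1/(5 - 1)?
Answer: 17581249/1024 ≈ 17169.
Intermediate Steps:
B(K) = 127/32 (B(K) = 4 - 1/(8*(5 - 1)) = 4 - 1/8/4 = 4 - 1/8*1/4 = 4 - 1/32 = 127/32)
(B(-9) - 135)**2 = (127/32 - 135)**2 = (-4193/32)**2 = 17581249/1024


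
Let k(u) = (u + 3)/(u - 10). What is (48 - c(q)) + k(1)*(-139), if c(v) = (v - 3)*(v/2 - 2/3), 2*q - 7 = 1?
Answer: 976/9 ≈ 108.44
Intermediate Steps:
q = 4 (q = 7/2 + (½)*1 = 7/2 + ½ = 4)
k(u) = (3 + u)/(-10 + u)
c(v) = (-3 + v)*(-⅔ + v/2) (c(v) = (-3 + v)*(v*(½) - 2*⅓) = (-3 + v)*(v/2 - ⅔) = (-3 + v)*(-⅔ + v/2))
(48 - c(q)) + k(1)*(-139) = (48 - (2 + (½)*4² - 13/6*4)) + ((3 + 1)/(-10 + 1))*(-139) = (48 - (2 + (½)*16 - 26/3)) + (4/(-9))*(-139) = (48 - (2 + 8 - 26/3)) - ⅑*4*(-139) = (48 - 1*4/3) - 4/9*(-139) = (48 - 4/3) + 556/9 = 140/3 + 556/9 = 976/9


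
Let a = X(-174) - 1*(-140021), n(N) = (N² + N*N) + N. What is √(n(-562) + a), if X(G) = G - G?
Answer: 507*√3 ≈ 878.15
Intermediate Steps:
n(N) = N + 2*N² (n(N) = (N² + N²) + N = 2*N² + N = N + 2*N²)
X(G) = 0
a = 140021 (a = 0 - 1*(-140021) = 0 + 140021 = 140021)
√(n(-562) + a) = √(-562*(1 + 2*(-562)) + 140021) = √(-562*(1 - 1124) + 140021) = √(-562*(-1123) + 140021) = √(631126 + 140021) = √771147 = 507*√3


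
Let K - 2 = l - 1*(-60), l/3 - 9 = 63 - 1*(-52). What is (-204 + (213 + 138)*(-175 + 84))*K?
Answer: -13950930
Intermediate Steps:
l = 372 (l = 27 + 3*(63 - 1*(-52)) = 27 + 3*(63 + 52) = 27 + 3*115 = 27 + 345 = 372)
K = 434 (K = 2 + (372 - 1*(-60)) = 2 + (372 + 60) = 2 + 432 = 434)
(-204 + (213 + 138)*(-175 + 84))*K = (-204 + (213 + 138)*(-175 + 84))*434 = (-204 + 351*(-91))*434 = (-204 - 31941)*434 = -32145*434 = -13950930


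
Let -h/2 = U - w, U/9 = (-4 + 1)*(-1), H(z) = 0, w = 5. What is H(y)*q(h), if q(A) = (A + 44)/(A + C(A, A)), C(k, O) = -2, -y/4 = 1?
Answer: 0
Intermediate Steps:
y = -4 (y = -4*1 = -4)
U = 27 (U = 9*((-4 + 1)*(-1)) = 9*(-3*(-1)) = 9*3 = 27)
h = -44 (h = -2*(27 - 1*5) = -2*(27 - 5) = -2*22 = -44)
q(A) = (44 + A)/(-2 + A) (q(A) = (A + 44)/(A - 2) = (44 + A)/(-2 + A))
H(y)*q(h) = 0*((44 - 44)/(-2 - 44)) = 0*(0/(-46)) = 0*(-1/46*0) = 0*0 = 0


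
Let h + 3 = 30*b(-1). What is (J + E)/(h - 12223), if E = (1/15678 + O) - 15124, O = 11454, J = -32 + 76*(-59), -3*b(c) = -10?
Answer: 128340107/190111428 ≈ 0.67508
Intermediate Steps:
b(c) = 10/3 (b(c) = -⅓*(-10) = 10/3)
J = -4516 (J = -32 - 4484 = -4516)
h = 97 (h = -3 + 30*(10/3) = -3 + 100 = 97)
E = -57538259/15678 (E = (1/15678 + 11454) - 15124 = 179575813/15678 - 15124 = -57538259/15678 ≈ -3670.0)
(J + E)/(h - 12223) = (-4516 - 57538259/15678)/(97 - 12223) = -128340107/15678/(-12126) = -128340107/15678*(-1/12126) = 128340107/190111428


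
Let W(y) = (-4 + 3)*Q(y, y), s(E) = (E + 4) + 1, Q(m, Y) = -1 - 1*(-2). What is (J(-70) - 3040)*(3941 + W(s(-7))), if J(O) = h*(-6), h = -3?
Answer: -11906680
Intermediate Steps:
Q(m, Y) = 1 (Q(m, Y) = -1 + 2 = 1)
s(E) = 5 + E (s(E) = (4 + E) + 1 = 5 + E)
J(O) = 18 (J(O) = -3*(-6) = 18)
W(y) = -1 (W(y) = (-4 + 3)*1 = -1*1 = -1)
(J(-70) - 3040)*(3941 + W(s(-7))) = (18 - 3040)*(3941 - 1) = -3022*3940 = -11906680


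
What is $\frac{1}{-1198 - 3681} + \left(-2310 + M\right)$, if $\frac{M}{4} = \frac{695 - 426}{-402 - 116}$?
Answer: $- \frac{417383153}{180523} \approx -2312.1$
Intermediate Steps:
$M = - \frac{538}{259}$ ($M = 4 \frac{695 - 426}{-402 - 116} = 4 \frac{269}{-518} = 4 \cdot 269 \left(- \frac{1}{518}\right) = 4 \left(- \frac{269}{518}\right) = - \frac{538}{259} \approx -2.0772$)
$\frac{1}{-1198 - 3681} + \left(-2310 + M\right) = \frac{1}{-1198 - 3681} - \frac{598828}{259} = \frac{1}{-4879} - \frac{598828}{259} = - \frac{1}{4879} - \frac{598828}{259} = - \frac{417383153}{180523}$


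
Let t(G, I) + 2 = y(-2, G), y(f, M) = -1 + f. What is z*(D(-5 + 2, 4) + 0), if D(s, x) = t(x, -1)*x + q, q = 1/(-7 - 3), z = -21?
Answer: 4221/10 ≈ 422.10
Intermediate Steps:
t(G, I) = -5 (t(G, I) = -2 + (-1 - 2) = -2 - 3 = -5)
q = -1/10 (q = 1/(-10) = -1/10 ≈ -0.10000)
D(s, x) = -1/10 - 5*x (D(s, x) = -5*x - 1/10 = -1/10 - 5*x)
z*(D(-5 + 2, 4) + 0) = -21*((-1/10 - 5*4) + 0) = -21*((-1/10 - 20) + 0) = -21*(-201/10 + 0) = -21*(-201/10) = 4221/10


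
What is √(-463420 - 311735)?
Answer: I*√775155 ≈ 880.43*I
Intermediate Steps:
√(-463420 - 311735) = √(-775155) = I*√775155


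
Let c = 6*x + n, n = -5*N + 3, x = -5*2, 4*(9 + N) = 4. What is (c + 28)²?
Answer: 121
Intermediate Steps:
N = -8 (N = -9 + (¼)*4 = -9 + 1 = -8)
x = -10
n = 43 (n = -5*(-8) + 3 = 40 + 3 = 43)
c = -17 (c = 6*(-10) + 43 = -60 + 43 = -17)
(c + 28)² = (-17 + 28)² = 11² = 121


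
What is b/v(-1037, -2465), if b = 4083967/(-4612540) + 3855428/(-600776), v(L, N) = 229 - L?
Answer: -2529608153189/438527102137080 ≈ -0.0057684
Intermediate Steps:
b = -2529608153189/346387916380 (b = 4083967*(-1/4612540) + 3855428*(-1/600776) = -4083967/4612540 - 963857/150194 = -2529608153189/346387916380 ≈ -7.3028)
b/v(-1037, -2465) = -2529608153189/(346387916380*(229 - 1*(-1037))) = -2529608153189/(346387916380*(229 + 1037)) = -2529608153189/346387916380/1266 = -2529608153189/346387916380*1/1266 = -2529608153189/438527102137080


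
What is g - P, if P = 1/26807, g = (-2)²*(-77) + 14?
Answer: -7881259/26807 ≈ -294.00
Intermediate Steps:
g = -294 (g = 4*(-77) + 14 = -308 + 14 = -294)
P = 1/26807 ≈ 3.7304e-5
g - P = -294 - 1*1/26807 = -294 - 1/26807 = -7881259/26807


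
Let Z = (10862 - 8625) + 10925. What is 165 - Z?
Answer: -12997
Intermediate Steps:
Z = 13162 (Z = 2237 + 10925 = 13162)
165 - Z = 165 - 1*13162 = 165 - 13162 = -12997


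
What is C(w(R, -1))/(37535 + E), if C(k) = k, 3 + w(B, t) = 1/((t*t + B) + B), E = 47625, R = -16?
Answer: -47/1319980 ≈ -3.5607e-5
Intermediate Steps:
w(B, t) = -3 + 1/(t² + 2*B) (w(B, t) = -3 + 1/((t*t + B) + B) = -3 + 1/((t² + B) + B) = -3 + 1/((B + t²) + B) = -3 + 1/(t² + 2*B))
C(w(R, -1))/(37535 + E) = ((1 - 6*(-16) - 3*(-1)²)/((-1)² + 2*(-16)))/(37535 + 47625) = ((1 + 96 - 3*1)/(1 - 32))/85160 = ((1 + 96 - 3)/(-31))*(1/85160) = -1/31*94*(1/85160) = -94/31*1/85160 = -47/1319980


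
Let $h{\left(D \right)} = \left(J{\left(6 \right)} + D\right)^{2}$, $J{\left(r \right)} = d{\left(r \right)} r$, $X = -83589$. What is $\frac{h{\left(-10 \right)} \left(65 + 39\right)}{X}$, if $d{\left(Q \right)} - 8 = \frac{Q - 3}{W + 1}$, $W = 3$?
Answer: $- \frac{11050}{4917} \approx -2.2473$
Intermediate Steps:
$d{\left(Q \right)} = \frac{29}{4} + \frac{Q}{4}$ ($d{\left(Q \right)} = 8 + \frac{Q - 3}{3 + 1} = 8 + \frac{-3 + Q}{4} = 8 + \left(-3 + Q\right) \frac{1}{4} = 8 + \left(- \frac{3}{4} + \frac{Q}{4}\right) = \frac{29}{4} + \frac{Q}{4}$)
$J{\left(r \right)} = r \left(\frac{29}{4} + \frac{r}{4}\right)$ ($J{\left(r \right)} = \left(\frac{29}{4} + \frac{r}{4}\right) r = r \left(\frac{29}{4} + \frac{r}{4}\right)$)
$h{\left(D \right)} = \left(\frac{105}{2} + D\right)^{2}$ ($h{\left(D \right)} = \left(\frac{1}{4} \cdot 6 \left(29 + 6\right) + D\right)^{2} = \left(\frac{1}{4} \cdot 6 \cdot 35 + D\right)^{2} = \left(\frac{105}{2} + D\right)^{2}$)
$\frac{h{\left(-10 \right)} \left(65 + 39\right)}{X} = \frac{\frac{\left(105 + 2 \left(-10\right)\right)^{2}}{4} \left(65 + 39\right)}{-83589} = \frac{\left(105 - 20\right)^{2}}{4} \cdot 104 \left(- \frac{1}{83589}\right) = \frac{85^{2}}{4} \cdot 104 \left(- \frac{1}{83589}\right) = \frac{1}{4} \cdot 7225 \cdot 104 \left(- \frac{1}{83589}\right) = \frac{7225}{4} \cdot 104 \left(- \frac{1}{83589}\right) = 187850 \left(- \frac{1}{83589}\right) = - \frac{11050}{4917}$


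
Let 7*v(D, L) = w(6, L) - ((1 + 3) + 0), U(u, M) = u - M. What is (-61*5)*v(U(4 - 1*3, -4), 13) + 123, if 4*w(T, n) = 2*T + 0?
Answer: 1166/7 ≈ 166.57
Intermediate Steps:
w(T, n) = T/2 (w(T, n) = (2*T + 0)/4 = (2*T)/4 = T/2)
v(D, L) = -⅐ (v(D, L) = ((½)*6 - ((1 + 3) + 0))/7 = (3 - (4 + 0))/7 = (3 - 1*4)/7 = (3 - 4)/7 = (⅐)*(-1) = -⅐)
(-61*5)*v(U(4 - 1*3, -4), 13) + 123 = -61*5*(-⅐) + 123 = -305*(-⅐) + 123 = 305/7 + 123 = 1166/7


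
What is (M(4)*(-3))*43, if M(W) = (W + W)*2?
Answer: -2064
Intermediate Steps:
M(W) = 4*W (M(W) = (2*W)*2 = 4*W)
(M(4)*(-3))*43 = ((4*4)*(-3))*43 = (16*(-3))*43 = -48*43 = -2064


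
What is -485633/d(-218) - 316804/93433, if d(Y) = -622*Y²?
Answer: -9319329282023/2761872752824 ≈ -3.3743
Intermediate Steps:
-485633/d(-218) - 316804/93433 = -485633/((-622*(-218)²)) - 316804/93433 = -485633/((-622*47524)) - 316804*1/93433 = -485633/(-29559928) - 316804/93433 = -485633*(-1/29559928) - 316804/93433 = 485633/29559928 - 316804/93433 = -9319329282023/2761872752824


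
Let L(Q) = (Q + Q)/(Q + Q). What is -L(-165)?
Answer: -1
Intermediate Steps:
L(Q) = 1 (L(Q) = (2*Q)/((2*Q)) = (2*Q)*(1/(2*Q)) = 1)
-L(-165) = -1*1 = -1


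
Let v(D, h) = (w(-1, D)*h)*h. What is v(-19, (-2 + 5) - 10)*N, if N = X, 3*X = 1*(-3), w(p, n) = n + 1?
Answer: 882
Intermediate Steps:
w(p, n) = 1 + n
X = -1 (X = (1*(-3))/3 = (1/3)*(-3) = -1)
N = -1
v(D, h) = h**2*(1 + D) (v(D, h) = ((1 + D)*h)*h = (h*(1 + D))*h = h**2*(1 + D))
v(-19, (-2 + 5) - 10)*N = (((-2 + 5) - 10)**2*(1 - 19))*(-1) = ((3 - 10)**2*(-18))*(-1) = ((-7)**2*(-18))*(-1) = (49*(-18))*(-1) = -882*(-1) = 882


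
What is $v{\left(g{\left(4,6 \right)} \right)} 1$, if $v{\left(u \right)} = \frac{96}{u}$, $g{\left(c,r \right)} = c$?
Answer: $24$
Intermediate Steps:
$v{\left(g{\left(4,6 \right)} \right)} 1 = \frac{96}{4} \cdot 1 = 96 \cdot \frac{1}{4} \cdot 1 = 24 \cdot 1 = 24$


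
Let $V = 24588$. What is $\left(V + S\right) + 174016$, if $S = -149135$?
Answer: $49469$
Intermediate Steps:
$\left(V + S\right) + 174016 = \left(24588 - 149135\right) + 174016 = -124547 + 174016 = 49469$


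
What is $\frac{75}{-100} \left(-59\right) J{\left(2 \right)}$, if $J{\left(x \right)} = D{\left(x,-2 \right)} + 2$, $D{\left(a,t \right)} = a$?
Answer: $177$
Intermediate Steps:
$J{\left(x \right)} = 2 + x$ ($J{\left(x \right)} = x + 2 = 2 + x$)
$\frac{75}{-100} \left(-59\right) J{\left(2 \right)} = \frac{75}{-100} \left(-59\right) \left(2 + 2\right) = 75 \left(- \frac{1}{100}\right) \left(-59\right) 4 = \left(- \frac{3}{4}\right) \left(-59\right) 4 = \frac{177}{4} \cdot 4 = 177$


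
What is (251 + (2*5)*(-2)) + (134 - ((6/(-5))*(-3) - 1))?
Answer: 1812/5 ≈ 362.40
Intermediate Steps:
(251 + (2*5)*(-2)) + (134 - ((6/(-5))*(-3) - 1)) = (251 + 10*(-2)) + (134 - ((6*(-⅕))*(-3) - 1)) = (251 - 20) + (134 - (-6/5*(-3) - 1)) = 231 + (134 - (18/5 - 1)) = 231 + (134 - 1*13/5) = 231 + (134 - 13/5) = 231 + 657/5 = 1812/5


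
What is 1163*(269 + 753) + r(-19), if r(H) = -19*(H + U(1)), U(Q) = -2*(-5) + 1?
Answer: 1188738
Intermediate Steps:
U(Q) = 11 (U(Q) = 10 + 1 = 11)
r(H) = -209 - 19*H (r(H) = -19*(H + 11) = -19*(11 + H) = -209 - 19*H)
1163*(269 + 753) + r(-19) = 1163*(269 + 753) + (-209 - 19*(-19)) = 1163*1022 + (-209 + 361) = 1188586 + 152 = 1188738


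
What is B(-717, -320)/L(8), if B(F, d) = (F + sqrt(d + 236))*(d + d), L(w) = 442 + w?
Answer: 15296/15 - 128*I*sqrt(21)/45 ≈ 1019.7 - 13.035*I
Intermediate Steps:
B(F, d) = 2*d*(F + sqrt(236 + d)) (B(F, d) = (F + sqrt(236 + d))*(2*d) = 2*d*(F + sqrt(236 + d)))
B(-717, -320)/L(8) = (2*(-320)*(-717 + sqrt(236 - 320)))/(442 + 8) = (2*(-320)*(-717 + sqrt(-84)))/450 = (2*(-320)*(-717 + 2*I*sqrt(21)))*(1/450) = (458880 - 1280*I*sqrt(21))*(1/450) = 15296/15 - 128*I*sqrt(21)/45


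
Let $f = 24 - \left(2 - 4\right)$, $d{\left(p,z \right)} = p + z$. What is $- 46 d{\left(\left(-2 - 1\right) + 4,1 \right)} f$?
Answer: $-2392$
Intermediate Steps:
$f = 26$ ($f = 24 - \left(2 - 4\right) = 24 - -2 = 24 + 2 = 26$)
$- 46 d{\left(\left(-2 - 1\right) + 4,1 \right)} f = - 46 \left(\left(\left(-2 - 1\right) + 4\right) + 1\right) 26 = - 46 \left(\left(-3 + 4\right) + 1\right) 26 = - 46 \left(1 + 1\right) 26 = \left(-46\right) 2 \cdot 26 = \left(-92\right) 26 = -2392$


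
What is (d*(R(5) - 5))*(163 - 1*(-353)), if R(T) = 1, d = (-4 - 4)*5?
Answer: 82560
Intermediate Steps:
d = -40 (d = -8*5 = -40)
(d*(R(5) - 5))*(163 - 1*(-353)) = (-40*(1 - 5))*(163 - 1*(-353)) = (-40*(-4))*(163 + 353) = 160*516 = 82560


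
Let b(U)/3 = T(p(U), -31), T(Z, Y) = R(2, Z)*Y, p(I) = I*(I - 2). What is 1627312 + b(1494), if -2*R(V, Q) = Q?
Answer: 105278044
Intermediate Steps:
p(I) = I*(-2 + I)
R(V, Q) = -Q/2
T(Z, Y) = -Y*Z/2 (T(Z, Y) = (-Z/2)*Y = -Y*Z/2)
b(U) = 93*U*(-2 + U)/2 (b(U) = 3*(-1/2*(-31)*U*(-2 + U)) = 3*(31*U*(-2 + U)/2) = 93*U*(-2 + U)/2)
1627312 + b(1494) = 1627312 + (93/2)*1494*(-2 + 1494) = 1627312 + (93/2)*1494*1492 = 1627312 + 103650732 = 105278044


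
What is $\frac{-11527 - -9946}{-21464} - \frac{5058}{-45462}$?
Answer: $\frac{30073389}{162632728} \approx 0.18492$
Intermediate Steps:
$\frac{-11527 - -9946}{-21464} - \frac{5058}{-45462} = \left(-11527 + 9946\right) \left(- \frac{1}{21464}\right) - - \frac{843}{7577} = \left(-1581\right) \left(- \frac{1}{21464}\right) + \frac{843}{7577} = \frac{1581}{21464} + \frac{843}{7577} = \frac{30073389}{162632728}$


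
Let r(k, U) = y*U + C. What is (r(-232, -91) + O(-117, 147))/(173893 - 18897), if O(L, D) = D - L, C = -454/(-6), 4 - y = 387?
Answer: 52789/232494 ≈ 0.22706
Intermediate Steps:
y = -383 (y = 4 - 1*387 = 4 - 387 = -383)
C = 227/3 (C = -454*(-⅙) = 227/3 ≈ 75.667)
r(k, U) = 227/3 - 383*U (r(k, U) = -383*U + 227/3 = 227/3 - 383*U)
(r(-232, -91) + O(-117, 147))/(173893 - 18897) = ((227/3 - 383*(-91)) + (147 - 1*(-117)))/(173893 - 18897) = ((227/3 + 34853) + (147 + 117))/154996 = (104786/3 + 264)*(1/154996) = (105578/3)*(1/154996) = 52789/232494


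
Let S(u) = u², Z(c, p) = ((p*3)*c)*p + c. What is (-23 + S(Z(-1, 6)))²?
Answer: 140612164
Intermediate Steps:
Z(c, p) = c + 3*c*p² (Z(c, p) = ((3*p)*c)*p + c = (3*c*p)*p + c = 3*c*p² + c = c + 3*c*p²)
(-23 + S(Z(-1, 6)))² = (-23 + (-(1 + 3*6²))²)² = (-23 + (-(1 + 3*36))²)² = (-23 + (-(1 + 108))²)² = (-23 + (-1*109)²)² = (-23 + (-109)²)² = (-23 + 11881)² = 11858² = 140612164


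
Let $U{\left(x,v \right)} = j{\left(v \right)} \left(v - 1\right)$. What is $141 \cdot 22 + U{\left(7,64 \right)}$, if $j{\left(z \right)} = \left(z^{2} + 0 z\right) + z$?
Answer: $265182$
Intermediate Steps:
$j{\left(z \right)} = z + z^{2}$ ($j{\left(z \right)} = \left(z^{2} + 0\right) + z = z^{2} + z = z + z^{2}$)
$U{\left(x,v \right)} = v \left(1 + v\right) \left(-1 + v\right)$ ($U{\left(x,v \right)} = v \left(1 + v\right) \left(v - 1\right) = v \left(1 + v\right) \left(-1 + v\right)$)
$141 \cdot 22 + U{\left(7,64 \right)} = 141 \cdot 22 + \left(64^{3} - 64\right) = 3102 + \left(262144 - 64\right) = 3102 + 262080 = 265182$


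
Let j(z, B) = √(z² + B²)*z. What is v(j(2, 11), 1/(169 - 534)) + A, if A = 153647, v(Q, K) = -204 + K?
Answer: 56006694/365 ≈ 1.5344e+5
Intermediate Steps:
j(z, B) = z*√(B² + z²) (j(z, B) = √(B² + z²)*z = z*√(B² + z²))
v(j(2, 11), 1/(169 - 534)) + A = (-204 + 1/(169 - 534)) + 153647 = (-204 + 1/(-365)) + 153647 = (-204 - 1/365) + 153647 = -74461/365 + 153647 = 56006694/365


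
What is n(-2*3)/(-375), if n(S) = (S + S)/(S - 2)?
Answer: -1/250 ≈ -0.0040000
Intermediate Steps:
n(S) = 2*S/(-2 + S) (n(S) = (2*S)/(-2 + S) = 2*S/(-2 + S))
n(-2*3)/(-375) = (2*(-2*3)/(-2 - 2*3))/(-375) = -2*(-6)/(375*(-2 - 6)) = -2*(-6)/(375*(-8)) = -2*(-6)*(-1)/(375*8) = -1/375*3/2 = -1/250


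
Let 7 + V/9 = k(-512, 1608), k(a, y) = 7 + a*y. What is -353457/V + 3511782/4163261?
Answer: 1018246607575/1142532042752 ≈ 0.89122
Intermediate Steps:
V = -7409664 (V = -63 + 9*(7 - 512*1608) = -63 + 9*(7 - 823296) = -63 + 9*(-823289) = -63 - 7409601 = -7409664)
-353457/V + 3511782/4163261 = -353457/(-7409664) + 3511782/4163261 = -353457*(-1/7409664) + 3511782*(1/4163261) = 13091/274432 + 3511782/4163261 = 1018246607575/1142532042752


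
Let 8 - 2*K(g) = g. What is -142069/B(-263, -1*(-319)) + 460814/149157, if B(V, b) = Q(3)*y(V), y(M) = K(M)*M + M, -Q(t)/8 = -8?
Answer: 359980695395/114232783392 ≈ 3.1513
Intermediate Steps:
K(g) = 4 - g/2
Q(t) = 64 (Q(t) = -8*(-8) = 64)
y(M) = M + M*(4 - M/2) (y(M) = (4 - M/2)*M + M = M*(4 - M/2) + M = M + M*(4 - M/2))
B(V, b) = 32*V*(10 - V) (B(V, b) = 64*(V*(10 - V)/2) = 32*V*(10 - V))
-142069/B(-263, -1*(-319)) + 460814/149157 = -142069*(-1/(8416*(10 - 1*(-263)))) + 460814/149157 = -142069*(-1/(8416*(10 + 263))) + 460814*(1/149157) = -142069/(32*(-263)*273) + 460814/149157 = -142069/(-2297568) + 460814/149157 = -142069*(-1/2297568) + 460814/149157 = 142069/2297568 + 460814/149157 = 359980695395/114232783392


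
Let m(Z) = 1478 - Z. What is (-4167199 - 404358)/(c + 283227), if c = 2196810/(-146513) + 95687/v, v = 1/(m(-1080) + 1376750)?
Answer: -669792530741/19337097491534389 ≈ -3.4638e-5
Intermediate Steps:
v = 1/1379308 (v = 1/((1478 - 1*(-1080)) + 1376750) = 1/((1478 + 1080) + 1376750) = 1/(2558 + 1376750) = 1/1379308 ≈ 7.2500e-7)
c = 19337055995096938/146513 (c = 2196810/(-146513) + 95687/(1/1379308) = 2196810*(-1/146513) + 95687*1379308 = -2196810/146513 + 131981844596 = 19337055995096938/146513 ≈ 1.3198e+11)
(-4167199 - 404358)/(c + 283227) = (-4167199 - 404358)/(19337055995096938/146513 + 283227) = -4571557/19337097491534389/146513 = -4571557*146513/19337097491534389 = -669792530741/19337097491534389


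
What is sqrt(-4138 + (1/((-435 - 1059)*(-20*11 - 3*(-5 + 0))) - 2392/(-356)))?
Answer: I*sqrt(341060281061203970)/9086010 ≈ 64.275*I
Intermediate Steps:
sqrt(-4138 + (1/((-435 - 1059)*(-20*11 - 3*(-5 + 0))) - 2392/(-356))) = sqrt(-4138 + (1/((-1494)*(-220 - 3*(-5))) - 2392*(-1/356))) = sqrt(-4138 + (-1/(1494*(-220 + 15)) + 598/89)) = sqrt(-4138 + (-1/1494/(-205) + 598/89)) = sqrt(-4138 + (-1/1494*(-1/205) + 598/89)) = sqrt(-4138 + (1/306270 + 598/89)) = sqrt(-4138 + 183149549/27258030) = sqrt(-112610578591/27258030) = I*sqrt(341060281061203970)/9086010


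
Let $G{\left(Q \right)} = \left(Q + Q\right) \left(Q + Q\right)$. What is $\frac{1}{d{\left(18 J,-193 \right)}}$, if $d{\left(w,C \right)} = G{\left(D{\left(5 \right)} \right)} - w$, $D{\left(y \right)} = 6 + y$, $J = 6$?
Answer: $\frac{1}{376} \approx 0.0026596$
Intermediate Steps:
$G{\left(Q \right)} = 4 Q^{2}$ ($G{\left(Q \right)} = 2 Q 2 Q = 4 Q^{2}$)
$d{\left(w,C \right)} = 484 - w$ ($d{\left(w,C \right)} = 4 \left(6 + 5\right)^{2} - w = 4 \cdot 11^{2} - w = 4 \cdot 121 - w = 484 - w$)
$\frac{1}{d{\left(18 J,-193 \right)}} = \frac{1}{484 - 18 \cdot 6} = \frac{1}{484 - 108} = \frac{1}{376}$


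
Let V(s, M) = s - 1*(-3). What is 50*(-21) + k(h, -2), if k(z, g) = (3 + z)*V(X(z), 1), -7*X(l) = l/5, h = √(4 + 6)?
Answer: -7289/7 + 102*√10/35 ≈ -1032.1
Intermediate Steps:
h = √10 ≈ 3.1623
X(l) = -l/35 (X(l) = -l/(7*5) = -l/35)
V(s, M) = 3 + s (V(s, M) = s + 3 = 3 + s)
k(z, g) = (3 + z)*(3 - z/35)
50*(-21) + k(h, -2) = 50*(-21) - (-105 + √10)*(3 + √10)/35 = -1050 - (-105 + √10)*(3 + √10)/35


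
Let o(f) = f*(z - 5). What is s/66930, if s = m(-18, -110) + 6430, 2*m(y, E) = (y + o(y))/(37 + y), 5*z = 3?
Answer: 6299/65550 ≈ 0.096095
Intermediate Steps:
z = ⅗ (z = (⅕)*3 = ⅗ ≈ 0.60000)
o(f) = -22*f/5 (o(f) = f*(⅗ - 5) = f*(-22/5) = -22*f/5)
m(y, E) = -17*y/(10*(37 + y)) (m(y, E) = ((y - 22*y/5)/(37 + y))/2 = ((-17*y/5)/(37 + y))/2 = (-17*y/(5*(37 + y)))/2 = -17*y/(10*(37 + y)))
s = 611003/95 (s = -17*(-18)/(370 + 10*(-18)) + 6430 = -17*(-18)/(370 - 180) + 6430 = -17*(-18)/190 + 6430 = -17*(-18)*1/190 + 6430 = 153/95 + 6430 = 611003/95 ≈ 6431.6)
s/66930 = (611003/95)/66930 = (611003/95)*(1/66930) = 6299/65550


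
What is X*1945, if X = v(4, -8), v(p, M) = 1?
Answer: 1945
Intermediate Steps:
X = 1
X*1945 = 1*1945 = 1945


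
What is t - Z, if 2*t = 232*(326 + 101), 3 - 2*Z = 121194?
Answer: 220255/2 ≈ 1.1013e+5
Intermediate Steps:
Z = -121191/2 (Z = 3/2 - 1/2*121194 = 3/2 - 60597 = -121191/2 ≈ -60596.)
t = 49532 (t = (232*(326 + 101))/2 = (232*427)/2 = (1/2)*99064 = 49532)
t - Z = 49532 - 1*(-121191/2) = 49532 + 121191/2 = 220255/2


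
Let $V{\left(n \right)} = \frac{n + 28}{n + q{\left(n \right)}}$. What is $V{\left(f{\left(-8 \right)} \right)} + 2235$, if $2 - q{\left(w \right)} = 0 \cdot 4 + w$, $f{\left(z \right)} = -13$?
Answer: $\frac{4485}{2} \approx 2242.5$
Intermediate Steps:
$q{\left(w \right)} = 2 - w$ ($q{\left(w \right)} = 2 - \left(0 \cdot 4 + w\right) = 2 - \left(0 + w\right) = 2 - w$)
$V{\left(n \right)} = 14 + \frac{n}{2}$ ($V{\left(n \right)} = \frac{n + 28}{n - \left(-2 + n\right)} = \frac{28 + n}{2} = \left(28 + n\right) \frac{1}{2} = 14 + \frac{n}{2}$)
$V{\left(f{\left(-8 \right)} \right)} + 2235 = \left(14 + \frac{1}{2} \left(-13\right)\right) + 2235 = \left(14 - \frac{13}{2}\right) + 2235 = \frac{15}{2} + 2235 = \frac{4485}{2}$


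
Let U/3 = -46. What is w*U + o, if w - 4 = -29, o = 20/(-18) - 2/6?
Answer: 31037/9 ≈ 3448.6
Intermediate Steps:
o = -13/9 (o = 20*(-1/18) - 2*⅙ = -10/9 - ⅓ = -13/9 ≈ -1.4444)
U = -138 (U = 3*(-46) = -138)
w = -25 (w = 4 - 29 = -25)
w*U + o = -25*(-138) - 13/9 = 3450 - 13/9 = 31037/9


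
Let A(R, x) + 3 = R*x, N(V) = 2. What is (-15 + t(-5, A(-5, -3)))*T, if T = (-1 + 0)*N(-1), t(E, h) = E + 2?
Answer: 36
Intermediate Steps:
A(R, x) = -3 + R*x
t(E, h) = 2 + E
T = -2 (T = (-1 + 0)*2 = -1*2 = -2)
(-15 + t(-5, A(-5, -3)))*T = (-15 + (2 - 5))*(-2) = (-15 - 3)*(-2) = -18*(-2) = 36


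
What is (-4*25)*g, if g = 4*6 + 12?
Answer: -3600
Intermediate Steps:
g = 36 (g = 24 + 12 = 36)
(-4*25)*g = -4*25*36 = -100*36 = -3600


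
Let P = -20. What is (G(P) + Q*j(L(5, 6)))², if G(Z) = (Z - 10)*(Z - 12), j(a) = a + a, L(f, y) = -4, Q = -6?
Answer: 1016064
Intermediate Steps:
j(a) = 2*a
G(Z) = (-12 + Z)*(-10 + Z) (G(Z) = (-10 + Z)*(-12 + Z) = (-12 + Z)*(-10 + Z))
(G(P) + Q*j(L(5, 6)))² = ((120 + (-20)² - 22*(-20)) - 12*(-4))² = ((120 + 400 + 440) - 6*(-8))² = (960 + 48)² = 1008² = 1016064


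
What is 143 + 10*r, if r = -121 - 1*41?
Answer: -1477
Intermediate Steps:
r = -162 (r = -121 - 41 = -162)
143 + 10*r = 143 + 10*(-162) = 143 - 1620 = -1477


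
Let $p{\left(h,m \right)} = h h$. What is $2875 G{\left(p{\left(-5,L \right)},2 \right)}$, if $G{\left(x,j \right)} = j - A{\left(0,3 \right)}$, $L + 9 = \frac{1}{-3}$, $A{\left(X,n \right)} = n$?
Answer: $-2875$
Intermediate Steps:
$L = - \frac{28}{3}$ ($L = -9 + \frac{1}{-3} = -9 - \frac{1}{3} = - \frac{28}{3} \approx -9.3333$)
$p{\left(h,m \right)} = h^{2}$
$G{\left(x,j \right)} = -3 + j$ ($G{\left(x,j \right)} = j - 3 = -3 + j$)
$2875 G{\left(p{\left(-5,L \right)},2 \right)} = 2875 \left(-3 + 2\right) = 2875 \left(-1\right) = -2875$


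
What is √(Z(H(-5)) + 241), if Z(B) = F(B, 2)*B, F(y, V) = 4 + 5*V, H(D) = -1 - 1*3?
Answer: √185 ≈ 13.601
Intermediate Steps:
H(D) = -4 (H(D) = -1 - 3 = -4)
Z(B) = 14*B (Z(B) = (4 + 5*2)*B = (4 + 10)*B = 14*B)
√(Z(H(-5)) + 241) = √(14*(-4) + 241) = √(-56 + 241) = √185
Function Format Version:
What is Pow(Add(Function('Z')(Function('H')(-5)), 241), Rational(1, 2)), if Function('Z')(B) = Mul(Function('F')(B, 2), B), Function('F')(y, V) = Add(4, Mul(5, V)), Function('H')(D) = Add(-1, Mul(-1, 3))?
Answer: Pow(185, Rational(1, 2)) ≈ 13.601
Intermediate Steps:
Function('H')(D) = -4 (Function('H')(D) = Add(-1, -3) = -4)
Function('Z')(B) = Mul(14, B) (Function('Z')(B) = Mul(Add(4, Mul(5, 2)), B) = Mul(Add(4, 10), B) = Mul(14, B))
Pow(Add(Function('Z')(Function('H')(-5)), 241), Rational(1, 2)) = Pow(Add(Mul(14, -4), 241), Rational(1, 2)) = Pow(Add(-56, 241), Rational(1, 2)) = Pow(185, Rational(1, 2))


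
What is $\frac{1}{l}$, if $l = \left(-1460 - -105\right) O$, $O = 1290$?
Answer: $- \frac{1}{1747950} \approx -5.721 \cdot 10^{-7}$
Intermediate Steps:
$l = -1747950$ ($l = \left(-1460 - -105\right) 1290 = \left(-1460 + \left(-13 + 118\right)\right) 1290 = \left(-1460 + 105\right) 1290 = \left(-1355\right) 1290 = -1747950$)
$\frac{1}{l} = \frac{1}{-1747950} = - \frac{1}{1747950}$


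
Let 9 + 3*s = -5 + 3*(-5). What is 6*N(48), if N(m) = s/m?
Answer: -29/24 ≈ -1.2083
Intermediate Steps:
s = -29/3 (s = -3 + (-5 + 3*(-5))/3 = -3 + (-5 - 15)/3 = -3 + (1/3)*(-20) = -3 - 20/3 = -29/3 ≈ -9.6667)
N(m) = -29/(3*m)
6*N(48) = 6*(-29/3/48) = 6*(-29/3*1/48) = 6*(-29/144) = -29/24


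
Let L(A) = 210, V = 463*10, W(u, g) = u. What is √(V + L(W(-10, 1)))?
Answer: 22*√10 ≈ 69.570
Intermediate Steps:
V = 4630
√(V + L(W(-10, 1))) = √(4630 + 210) = √4840 = 22*√10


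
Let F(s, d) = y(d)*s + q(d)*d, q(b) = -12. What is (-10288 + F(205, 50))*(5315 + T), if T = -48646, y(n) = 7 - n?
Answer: 853750693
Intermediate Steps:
F(s, d) = -12*d + s*(7 - d) (F(s, d) = (7 - d)*s - 12*d = s*(7 - d) - 12*d = -12*d + s*(7 - d))
(-10288 + F(205, 50))*(5315 + T) = (-10288 + (-12*50 - 1*205*(-7 + 50)))*(5315 - 48646) = (-10288 + (-600 - 1*205*43))*(-43331) = (-10288 + (-600 - 8815))*(-43331) = (-10288 - 9415)*(-43331) = -19703*(-43331) = 853750693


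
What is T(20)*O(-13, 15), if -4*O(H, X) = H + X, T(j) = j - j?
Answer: 0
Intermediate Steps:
T(j) = 0
O(H, X) = -H/4 - X/4 (O(H, X) = -(H + X)/4 = -H/4 - X/4)
T(20)*O(-13, 15) = 0*(-¼*(-13) - ¼*15) = 0*(13/4 - 15/4) = 0*(-½) = 0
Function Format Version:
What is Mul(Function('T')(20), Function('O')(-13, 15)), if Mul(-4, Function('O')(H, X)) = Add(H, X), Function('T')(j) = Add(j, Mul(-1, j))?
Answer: 0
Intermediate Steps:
Function('T')(j) = 0
Function('O')(H, X) = Add(Mul(Rational(-1, 4), H), Mul(Rational(-1, 4), X)) (Function('O')(H, X) = Mul(Rational(-1, 4), Add(H, X)) = Add(Mul(Rational(-1, 4), H), Mul(Rational(-1, 4), X)))
Mul(Function('T')(20), Function('O')(-13, 15)) = Mul(0, Add(Mul(Rational(-1, 4), -13), Mul(Rational(-1, 4), 15))) = Mul(0, Add(Rational(13, 4), Rational(-15, 4))) = Mul(0, Rational(-1, 2)) = 0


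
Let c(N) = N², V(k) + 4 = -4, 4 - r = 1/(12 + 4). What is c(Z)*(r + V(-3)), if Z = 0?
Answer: 0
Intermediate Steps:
r = 63/16 (r = 4 - 1/(12 + 4) = 4 - 1/16 = 63/16 ≈ 3.9375)
V(k) = -8 (V(k) = -4 - 4 = -8)
c(Z)*(r + V(-3)) = 0²*(63/16 - 8) = 0*(-65/16) = 0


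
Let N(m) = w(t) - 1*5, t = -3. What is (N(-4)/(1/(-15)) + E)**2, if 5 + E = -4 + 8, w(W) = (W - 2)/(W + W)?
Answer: 15129/4 ≈ 3782.3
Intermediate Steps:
w(W) = (-2 + W)/(2*W) (w(W) = (-2 + W)/((2*W)) = (-2 + W)*(1/(2*W)) = (-2 + W)/(2*W))
N(m) = -25/6 (N(m) = (1/2)*(-2 - 3)/(-3) - 1*5 = (1/2)*(-1/3)*(-5) - 5 = 5/6 - 5 = -25/6)
E = -1 (E = -5 + (-4 + 8) = -5 + 4 = -1)
(N(-4)/(1/(-15)) + E)**2 = (-25/(6*(1/(-15))) - 1)**2 = (-25/(6*(-1/15)) - 1)**2 = (-25/6*(-15) - 1)**2 = (125/2 - 1)**2 = (123/2)**2 = 15129/4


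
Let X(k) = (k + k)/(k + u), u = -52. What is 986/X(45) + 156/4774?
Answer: -8234027/107415 ≈ -76.656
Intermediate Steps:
X(k) = 2*k/(-52 + k) (X(k) = (k + k)/(k - 52) = (2*k)/(-52 + k) = 2*k/(-52 + k))
986/X(45) + 156/4774 = 986/((2*45/(-52 + 45))) + 156/4774 = 986/((2*45/(-7))) + 156*(1/4774) = 986/((2*45*(-1/7))) + 78/2387 = 986/(-90/7) + 78/2387 = 986*(-7/90) + 78/2387 = -3451/45 + 78/2387 = -8234027/107415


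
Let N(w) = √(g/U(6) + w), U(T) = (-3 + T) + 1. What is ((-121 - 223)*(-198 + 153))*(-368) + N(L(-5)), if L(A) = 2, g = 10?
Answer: -5696640 + 3*√2/2 ≈ -5.6966e+6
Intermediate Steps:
U(T) = -2 + T
N(w) = √(5/2 + w) (N(w) = √(10/(-2 + 6) + w) = √(10/4 + w) = √(10*(¼) + w) = √(5/2 + w))
((-121 - 223)*(-198 + 153))*(-368) + N(L(-5)) = ((-121 - 223)*(-198 + 153))*(-368) + √(10 + 4*2)/2 = -344*(-45)*(-368) + √(10 + 8)/2 = 15480*(-368) + √18/2 = -5696640 + (3*√2)/2 = -5696640 + 3*√2/2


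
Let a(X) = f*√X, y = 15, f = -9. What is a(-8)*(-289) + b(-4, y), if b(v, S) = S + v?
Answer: 11 + 5202*I*√2 ≈ 11.0 + 7356.7*I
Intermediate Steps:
a(X) = -9*√X
a(-8)*(-289) + b(-4, y) = -18*I*√2*(-289) + (15 - 4) = -18*I*√2*(-289) + 11 = 5202*I*√2 + 11 = 11 + 5202*I*√2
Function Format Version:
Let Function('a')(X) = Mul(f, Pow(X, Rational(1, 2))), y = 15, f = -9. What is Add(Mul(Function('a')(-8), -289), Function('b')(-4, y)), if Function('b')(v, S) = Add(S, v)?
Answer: Add(11, Mul(5202, I, Pow(2, Rational(1, 2)))) ≈ Add(11.000, Mul(7356.7, I))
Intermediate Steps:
Function('a')(X) = Mul(-9, Pow(X, Rational(1, 2)))
Add(Mul(Function('a')(-8), -289), Function('b')(-4, y)) = Add(Mul(Mul(-9, Pow(-8, Rational(1, 2))), -289), Add(15, -4)) = Add(Mul(Mul(-9, Mul(2, I, Pow(2, Rational(1, 2)))), -289), 11) = Add(Mul(Mul(-18, I, Pow(2, Rational(1, 2))), -289), 11) = Add(Mul(5202, I, Pow(2, Rational(1, 2))), 11) = Add(11, Mul(5202, I, Pow(2, Rational(1, 2))))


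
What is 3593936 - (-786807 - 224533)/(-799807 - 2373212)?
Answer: 11403626201444/3173019 ≈ 3.5939e+6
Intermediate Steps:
3593936 - (-786807 - 224533)/(-799807 - 2373212) = 3593936 - (-1011340)/(-3173019) = 3593936 - (-1011340)*(-1)/3173019 = 3593936 - 1*1011340/3173019 = 3593936 - 1011340/3173019 = 11403626201444/3173019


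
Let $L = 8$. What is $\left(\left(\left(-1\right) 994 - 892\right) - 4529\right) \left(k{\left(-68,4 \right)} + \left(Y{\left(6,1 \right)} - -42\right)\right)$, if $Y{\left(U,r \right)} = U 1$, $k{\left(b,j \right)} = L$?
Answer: $-359240$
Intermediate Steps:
$k{\left(b,j \right)} = 8$
$Y{\left(U,r \right)} = U$
$\left(\left(\left(-1\right) 994 - 892\right) - 4529\right) \left(k{\left(-68,4 \right)} + \left(Y{\left(6,1 \right)} - -42\right)\right) = \left(\left(\left(-1\right) 994 - 892\right) - 4529\right) \left(8 + \left(6 - -42\right)\right) = \left(\left(-994 - 892\right) - 4529\right) \left(8 + \left(6 + 42\right)\right) = \left(-1886 - 4529\right) \left(8 + 48\right) = \left(-6415\right) 56 = -359240$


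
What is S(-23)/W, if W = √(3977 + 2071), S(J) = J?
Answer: -23*√42/504 ≈ -0.29575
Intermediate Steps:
W = 12*√42 (W = √6048 = 12*√42 ≈ 77.769)
S(-23)/W = -23*√42/504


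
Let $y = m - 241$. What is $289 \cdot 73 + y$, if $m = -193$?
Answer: $20663$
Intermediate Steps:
$y = -434$ ($y = -193 - 241 = -434$)
$289 \cdot 73 + y = 289 \cdot 73 - 434 = 21097 - 434 = 20663$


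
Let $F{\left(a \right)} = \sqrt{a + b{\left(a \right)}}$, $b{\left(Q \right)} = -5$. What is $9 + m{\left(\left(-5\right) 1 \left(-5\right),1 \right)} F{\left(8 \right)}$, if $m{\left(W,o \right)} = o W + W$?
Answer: $9 + 50 \sqrt{3} \approx 95.603$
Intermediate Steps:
$m{\left(W,o \right)} = W + W o$ ($m{\left(W,o \right)} = W o + W = W + W o$)
$F{\left(a \right)} = \sqrt{-5 + a}$ ($F{\left(a \right)} = \sqrt{a - 5} = \sqrt{-5 + a}$)
$9 + m{\left(\left(-5\right) 1 \left(-5\right),1 \right)} F{\left(8 \right)} = 9 + \left(-5\right) 1 \left(-5\right) \left(1 + 1\right) \sqrt{-5 + 8} = 9 + \left(-5\right) \left(-5\right) 2 \sqrt{3} = 9 + 25 \cdot 2 \sqrt{3} = 9 + 50 \sqrt{3}$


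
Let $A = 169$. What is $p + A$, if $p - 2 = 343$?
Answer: $514$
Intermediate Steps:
$p = 345$ ($p = 2 + 343 = 345$)
$p + A = 345 + 169 = 514$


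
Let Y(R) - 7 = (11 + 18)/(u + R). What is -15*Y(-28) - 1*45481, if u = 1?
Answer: -410129/9 ≈ -45570.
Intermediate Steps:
Y(R) = 7 + 29/(1 + R) (Y(R) = 7 + (11 + 18)/(1 + R) = 7 + 29/(1 + R))
-15*Y(-28) - 1*45481 = -15*(36 + 7*(-28))/(1 - 28) - 1*45481 = -15*(36 - 196)/(-27) - 45481 = -(-5)*(-160)/9 - 45481 = -15*160/27 - 45481 = -800/9 - 45481 = -410129/9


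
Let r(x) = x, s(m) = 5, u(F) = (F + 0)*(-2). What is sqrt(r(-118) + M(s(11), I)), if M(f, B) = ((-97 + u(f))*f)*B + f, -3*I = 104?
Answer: sqrt(165903)/3 ≈ 135.77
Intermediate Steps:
u(F) = -2*F (u(F) = F*(-2) = -2*F)
I = -104/3 (I = -1/3*104 = -104/3 ≈ -34.667)
M(f, B) = f + B*f*(-97 - 2*f) (M(f, B) = ((-97 - 2*f)*f)*B + f = (f*(-97 - 2*f))*B + f = B*f*(-97 - 2*f) + f = f + B*f*(-97 - 2*f))
sqrt(r(-118) + M(s(11), I)) = sqrt(-118 + 5*(1 - 97*(-104/3) - 2*(-104/3)*5)) = sqrt(-118 + 5*(1 + 10088/3 + 1040/3)) = sqrt(-118 + 5*(11131/3)) = sqrt(-118 + 55655/3) = sqrt(55301/3) = sqrt(165903)/3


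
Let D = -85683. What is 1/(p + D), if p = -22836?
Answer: -1/108519 ≈ -9.2150e-6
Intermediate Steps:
1/(p + D) = 1/(-22836 - 85683) = 1/(-108519) = -1/108519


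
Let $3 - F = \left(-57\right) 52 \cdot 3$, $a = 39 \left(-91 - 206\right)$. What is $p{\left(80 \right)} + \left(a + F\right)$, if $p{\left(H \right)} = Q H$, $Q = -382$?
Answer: $-33248$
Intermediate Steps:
$a = -11583$ ($a = 39 \left(-297\right) = -11583$)
$F = 8895$ ($F = 3 - \left(-57\right) 52 \cdot 3 = 3 - \left(-2964\right) 3 = 3 - -8892 = 3 + 8892 = 8895$)
$p{\left(H \right)} = - 382 H$
$p{\left(80 \right)} + \left(a + F\right) = \left(-382\right) 80 + \left(-11583 + 8895\right) = -30560 - 2688 = -33248$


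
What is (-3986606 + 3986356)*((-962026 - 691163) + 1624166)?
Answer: 7255750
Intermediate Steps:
(-3986606 + 3986356)*((-962026 - 691163) + 1624166) = -250*(-1653189 + 1624166) = -250*(-29023) = 7255750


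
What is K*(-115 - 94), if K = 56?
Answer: -11704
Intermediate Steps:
K*(-115 - 94) = 56*(-115 - 94) = 56*(-209) = -11704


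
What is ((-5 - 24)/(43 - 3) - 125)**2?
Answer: 25290841/1600 ≈ 15807.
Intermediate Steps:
((-5 - 24)/(43 - 3) - 125)**2 = (-29/40 - 125)**2 = (-5029/40)**2 = 25290841/1600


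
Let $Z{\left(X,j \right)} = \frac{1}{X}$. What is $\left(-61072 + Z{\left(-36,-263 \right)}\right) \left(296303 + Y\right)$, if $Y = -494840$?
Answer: $\frac{145500686147}{12} \approx 1.2125 \cdot 10^{10}$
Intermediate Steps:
$\left(-61072 + Z{\left(-36,-263 \right)}\right) \left(296303 + Y\right) = \left(-61072 + \frac{1}{-36}\right) \left(296303 - 494840\right) = \left(-61072 - \frac{1}{36}\right) \left(-198537\right) = \left(- \frac{2198593}{36}\right) \left(-198537\right) = \frac{145500686147}{12}$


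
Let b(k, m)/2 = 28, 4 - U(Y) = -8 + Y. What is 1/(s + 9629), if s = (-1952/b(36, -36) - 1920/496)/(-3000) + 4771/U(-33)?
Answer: 488250/4753130903 ≈ 0.00010272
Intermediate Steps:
U(Y) = 12 - Y (U(Y) = 4 - (-8 + Y) = 4 + (8 - Y) = 12 - Y)
b(k, m) = 56 (b(k, m) = 2*28 = 56)
s = 51771653/488250 (s = (-1952/56 - 1920/496)/(-3000) + 4771/(12 - 1*(-33)) = (-1952*1/56 - 1920*1/496)*(-1/3000) + 4771/(12 + 33) = (-244/7 - 120/31)*(-1/3000) + 4771/45 = -8404/217*(-1/3000) + 4771*(1/45) = 2101/162750 + 4771/45 = 51771653/488250 ≈ 106.04)
1/(s + 9629) = 1/(51771653/488250 + 9629) = 1/(4753130903/488250) = 488250/4753130903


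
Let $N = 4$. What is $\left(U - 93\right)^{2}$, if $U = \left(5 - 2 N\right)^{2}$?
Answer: $7056$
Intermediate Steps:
$U = 9$ ($U = \left(5 - 8\right)^{2} = \left(-3\right)^{2} = 9$)
$\left(U - 93\right)^{2} = \left(9 - 93\right)^{2} = \left(-84\right)^{2} = 7056$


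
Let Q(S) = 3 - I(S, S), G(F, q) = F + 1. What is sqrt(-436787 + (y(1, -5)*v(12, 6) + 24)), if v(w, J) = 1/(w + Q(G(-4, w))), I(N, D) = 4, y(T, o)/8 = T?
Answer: I*sqrt(52848235)/11 ≈ 660.88*I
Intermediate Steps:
y(T, o) = 8*T
G(F, q) = 1 + F
Q(S) = -1 (Q(S) = 3 - 1*4 = 3 - 4 = -1)
v(w, J) = 1/(-1 + w) (v(w, J) = 1/(w - 1) = 1/(-1 + w))
sqrt(-436787 + (y(1, -5)*v(12, 6) + 24)) = sqrt(-436787 + ((8*1)/(-1 + 12) + 24)) = sqrt(-436787 + (8/11 + 24)) = sqrt(-436787 + 272/11) = sqrt(-4804385/11) = I*sqrt(52848235)/11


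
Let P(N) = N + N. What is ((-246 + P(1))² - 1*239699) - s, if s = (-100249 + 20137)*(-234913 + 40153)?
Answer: -15602793283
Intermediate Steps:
P(N) = 2*N
s = 15602613120 (s = -80112*(-194760) = 15602613120)
((-246 + P(1))² - 1*239699) - s = ((-246 + 2*1)² - 1*239699) - 1*15602613120 = ((-246 + 2)² - 239699) - 15602613120 = ((-244)² - 239699) - 15602613120 = (59536 - 239699) - 15602613120 = -180163 - 15602613120 = -15602793283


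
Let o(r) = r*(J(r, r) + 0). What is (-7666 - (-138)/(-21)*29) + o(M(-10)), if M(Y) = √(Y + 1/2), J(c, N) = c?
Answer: -110125/14 ≈ -7866.1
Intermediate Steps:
M(Y) = √(½ + Y) (M(Y) = √(Y + ½) = √(½ + Y))
o(r) = r² (o(r) = r*(r + 0) = r*r = r²)
(-7666 - (-138)/(-21)*29) + o(M(-10)) = (-7666 - (-138)/(-21)*29) + (√(2 + 4*(-10))/2)² = (-7666 - (-138)*(-1)/21*29) + (√(2 - 40)/2)² = (-7666 - 23*2/7*29) + (√(-38)/2)² = (-7666 - 46/7*29) + ((I*√38)/2)² = (-7666 - 1334/7) + (I*√38/2)² = -54996/7 - 19/2 = -110125/14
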